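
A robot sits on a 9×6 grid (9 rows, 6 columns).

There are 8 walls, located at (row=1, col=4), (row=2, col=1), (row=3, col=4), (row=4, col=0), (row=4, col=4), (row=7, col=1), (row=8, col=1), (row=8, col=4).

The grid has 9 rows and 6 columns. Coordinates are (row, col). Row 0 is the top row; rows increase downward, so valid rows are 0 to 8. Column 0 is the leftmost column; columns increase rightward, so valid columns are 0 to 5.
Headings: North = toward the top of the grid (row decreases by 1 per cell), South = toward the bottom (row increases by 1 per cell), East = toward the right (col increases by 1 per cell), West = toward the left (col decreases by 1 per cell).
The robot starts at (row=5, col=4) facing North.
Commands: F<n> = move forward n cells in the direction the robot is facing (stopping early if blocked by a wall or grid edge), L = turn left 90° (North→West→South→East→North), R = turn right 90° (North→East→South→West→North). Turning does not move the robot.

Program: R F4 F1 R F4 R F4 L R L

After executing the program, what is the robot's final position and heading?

Answer: Final position: (row=8, col=5), facing South

Derivation:
Start: (row=5, col=4), facing North
  R: turn right, now facing East
  F4: move forward 1/4 (blocked), now at (row=5, col=5)
  F1: move forward 0/1 (blocked), now at (row=5, col=5)
  R: turn right, now facing South
  F4: move forward 3/4 (blocked), now at (row=8, col=5)
  R: turn right, now facing West
  F4: move forward 0/4 (blocked), now at (row=8, col=5)
  L: turn left, now facing South
  R: turn right, now facing West
  L: turn left, now facing South
Final: (row=8, col=5), facing South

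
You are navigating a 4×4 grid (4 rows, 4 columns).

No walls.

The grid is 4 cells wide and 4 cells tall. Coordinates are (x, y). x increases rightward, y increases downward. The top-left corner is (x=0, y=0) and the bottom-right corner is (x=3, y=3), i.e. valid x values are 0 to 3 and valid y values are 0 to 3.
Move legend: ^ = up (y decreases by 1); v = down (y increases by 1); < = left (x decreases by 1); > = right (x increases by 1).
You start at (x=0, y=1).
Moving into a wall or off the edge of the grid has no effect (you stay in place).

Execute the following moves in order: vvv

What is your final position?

Start: (x=0, y=1)
  v (down): (x=0, y=1) -> (x=0, y=2)
  v (down): (x=0, y=2) -> (x=0, y=3)
  v (down): blocked, stay at (x=0, y=3)
Final: (x=0, y=3)

Answer: Final position: (x=0, y=3)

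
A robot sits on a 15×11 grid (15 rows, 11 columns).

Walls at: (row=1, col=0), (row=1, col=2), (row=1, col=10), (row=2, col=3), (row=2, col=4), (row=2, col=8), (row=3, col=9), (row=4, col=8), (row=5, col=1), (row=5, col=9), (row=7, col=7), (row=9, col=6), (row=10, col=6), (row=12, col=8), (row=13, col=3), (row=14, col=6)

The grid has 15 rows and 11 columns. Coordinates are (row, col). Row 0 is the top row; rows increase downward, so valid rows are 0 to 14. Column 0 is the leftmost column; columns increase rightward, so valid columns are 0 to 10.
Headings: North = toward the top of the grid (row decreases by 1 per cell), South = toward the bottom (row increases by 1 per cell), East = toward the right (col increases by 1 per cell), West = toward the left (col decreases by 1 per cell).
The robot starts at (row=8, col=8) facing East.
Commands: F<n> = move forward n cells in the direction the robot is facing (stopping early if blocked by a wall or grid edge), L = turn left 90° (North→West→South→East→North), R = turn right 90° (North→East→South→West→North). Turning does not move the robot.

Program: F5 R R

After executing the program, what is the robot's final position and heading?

Start: (row=8, col=8), facing East
  F5: move forward 2/5 (blocked), now at (row=8, col=10)
  R: turn right, now facing South
  R: turn right, now facing West
Final: (row=8, col=10), facing West

Answer: Final position: (row=8, col=10), facing West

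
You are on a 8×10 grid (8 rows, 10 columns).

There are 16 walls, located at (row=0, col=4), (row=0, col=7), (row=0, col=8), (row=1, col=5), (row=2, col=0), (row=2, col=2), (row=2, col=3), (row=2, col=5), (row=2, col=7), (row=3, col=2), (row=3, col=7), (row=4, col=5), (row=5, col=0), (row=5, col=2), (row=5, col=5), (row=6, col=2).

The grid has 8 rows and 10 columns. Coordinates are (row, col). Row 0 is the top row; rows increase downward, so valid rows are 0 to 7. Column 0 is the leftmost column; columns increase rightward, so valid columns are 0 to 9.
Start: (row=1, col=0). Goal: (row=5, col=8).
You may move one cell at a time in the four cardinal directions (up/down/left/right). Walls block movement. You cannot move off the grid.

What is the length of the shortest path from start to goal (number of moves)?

Answer: Shortest path length: 12

Derivation:
BFS from (row=1, col=0) until reaching (row=5, col=8):
  Distance 0: (row=1, col=0)
  Distance 1: (row=0, col=0), (row=1, col=1)
  Distance 2: (row=0, col=1), (row=1, col=2), (row=2, col=1)
  Distance 3: (row=0, col=2), (row=1, col=3), (row=3, col=1)
  Distance 4: (row=0, col=3), (row=1, col=4), (row=3, col=0), (row=4, col=1)
  Distance 5: (row=2, col=4), (row=4, col=0), (row=4, col=2), (row=5, col=1)
  Distance 6: (row=3, col=4), (row=4, col=3), (row=6, col=1)
  Distance 7: (row=3, col=3), (row=3, col=5), (row=4, col=4), (row=5, col=3), (row=6, col=0), (row=7, col=1)
  Distance 8: (row=3, col=6), (row=5, col=4), (row=6, col=3), (row=7, col=0), (row=7, col=2)
  Distance 9: (row=2, col=6), (row=4, col=6), (row=6, col=4), (row=7, col=3)
  Distance 10: (row=1, col=6), (row=4, col=7), (row=5, col=6), (row=6, col=5), (row=7, col=4)
  Distance 11: (row=0, col=6), (row=1, col=7), (row=4, col=8), (row=5, col=7), (row=6, col=6), (row=7, col=5)
  Distance 12: (row=0, col=5), (row=1, col=8), (row=3, col=8), (row=4, col=9), (row=5, col=8), (row=6, col=7), (row=7, col=6)  <- goal reached here
One shortest path (12 moves): (row=1, col=0) -> (row=1, col=1) -> (row=1, col=2) -> (row=1, col=3) -> (row=1, col=4) -> (row=2, col=4) -> (row=3, col=4) -> (row=3, col=5) -> (row=3, col=6) -> (row=4, col=6) -> (row=4, col=7) -> (row=4, col=8) -> (row=5, col=8)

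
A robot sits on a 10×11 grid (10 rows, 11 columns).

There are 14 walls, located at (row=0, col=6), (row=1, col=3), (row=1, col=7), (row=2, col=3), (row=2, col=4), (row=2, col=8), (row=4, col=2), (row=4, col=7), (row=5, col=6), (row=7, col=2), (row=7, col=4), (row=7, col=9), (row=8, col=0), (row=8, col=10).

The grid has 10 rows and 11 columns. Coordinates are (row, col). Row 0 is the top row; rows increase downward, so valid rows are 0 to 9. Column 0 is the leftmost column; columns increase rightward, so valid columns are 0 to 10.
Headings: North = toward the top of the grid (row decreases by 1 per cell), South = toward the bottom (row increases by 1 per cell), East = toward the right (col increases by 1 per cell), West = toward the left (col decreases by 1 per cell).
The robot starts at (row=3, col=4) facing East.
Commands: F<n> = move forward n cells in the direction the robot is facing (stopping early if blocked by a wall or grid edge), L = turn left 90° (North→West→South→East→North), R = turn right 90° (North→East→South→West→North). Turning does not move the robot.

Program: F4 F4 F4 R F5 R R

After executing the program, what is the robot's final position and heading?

Answer: Final position: (row=7, col=10), facing North

Derivation:
Start: (row=3, col=4), facing East
  F4: move forward 4, now at (row=3, col=8)
  F4: move forward 2/4 (blocked), now at (row=3, col=10)
  F4: move forward 0/4 (blocked), now at (row=3, col=10)
  R: turn right, now facing South
  F5: move forward 4/5 (blocked), now at (row=7, col=10)
  R: turn right, now facing West
  R: turn right, now facing North
Final: (row=7, col=10), facing North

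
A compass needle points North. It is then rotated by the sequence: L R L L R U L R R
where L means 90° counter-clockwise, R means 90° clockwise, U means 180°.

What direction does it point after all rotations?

Start: North
  L (left (90° counter-clockwise)) -> West
  R (right (90° clockwise)) -> North
  L (left (90° counter-clockwise)) -> West
  L (left (90° counter-clockwise)) -> South
  R (right (90° clockwise)) -> West
  U (U-turn (180°)) -> East
  L (left (90° counter-clockwise)) -> North
  R (right (90° clockwise)) -> East
  R (right (90° clockwise)) -> South
Final: South

Answer: Final heading: South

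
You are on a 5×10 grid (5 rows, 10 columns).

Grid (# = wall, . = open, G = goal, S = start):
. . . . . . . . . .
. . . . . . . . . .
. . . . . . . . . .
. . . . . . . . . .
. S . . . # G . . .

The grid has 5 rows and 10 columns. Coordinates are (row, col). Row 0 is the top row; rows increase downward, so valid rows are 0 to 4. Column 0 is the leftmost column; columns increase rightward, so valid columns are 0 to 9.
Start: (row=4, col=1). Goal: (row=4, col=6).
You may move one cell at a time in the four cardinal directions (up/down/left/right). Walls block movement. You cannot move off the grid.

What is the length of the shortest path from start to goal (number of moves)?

Answer: Shortest path length: 7

Derivation:
BFS from (row=4, col=1) until reaching (row=4, col=6):
  Distance 0: (row=4, col=1)
  Distance 1: (row=3, col=1), (row=4, col=0), (row=4, col=2)
  Distance 2: (row=2, col=1), (row=3, col=0), (row=3, col=2), (row=4, col=3)
  Distance 3: (row=1, col=1), (row=2, col=0), (row=2, col=2), (row=3, col=3), (row=4, col=4)
  Distance 4: (row=0, col=1), (row=1, col=0), (row=1, col=2), (row=2, col=3), (row=3, col=4)
  Distance 5: (row=0, col=0), (row=0, col=2), (row=1, col=3), (row=2, col=4), (row=3, col=5)
  Distance 6: (row=0, col=3), (row=1, col=4), (row=2, col=5), (row=3, col=6)
  Distance 7: (row=0, col=4), (row=1, col=5), (row=2, col=6), (row=3, col=7), (row=4, col=6)  <- goal reached here
One shortest path (7 moves): (row=4, col=1) -> (row=4, col=2) -> (row=4, col=3) -> (row=4, col=4) -> (row=3, col=4) -> (row=3, col=5) -> (row=3, col=6) -> (row=4, col=6)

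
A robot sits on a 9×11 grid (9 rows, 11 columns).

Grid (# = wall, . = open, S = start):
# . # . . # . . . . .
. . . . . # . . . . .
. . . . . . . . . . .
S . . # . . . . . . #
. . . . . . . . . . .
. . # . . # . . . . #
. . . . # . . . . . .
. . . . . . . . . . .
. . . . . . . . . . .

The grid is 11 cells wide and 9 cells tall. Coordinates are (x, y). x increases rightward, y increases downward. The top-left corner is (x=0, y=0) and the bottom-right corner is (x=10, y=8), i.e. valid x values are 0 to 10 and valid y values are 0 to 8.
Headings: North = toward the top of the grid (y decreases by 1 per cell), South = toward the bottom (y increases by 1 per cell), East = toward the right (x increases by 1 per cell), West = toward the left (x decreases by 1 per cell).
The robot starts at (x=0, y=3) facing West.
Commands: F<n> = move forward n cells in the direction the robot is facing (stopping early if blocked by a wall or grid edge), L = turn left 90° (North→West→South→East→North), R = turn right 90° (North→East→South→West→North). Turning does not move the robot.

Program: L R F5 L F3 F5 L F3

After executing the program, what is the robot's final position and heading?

Answer: Final position: (x=3, y=8), facing East

Derivation:
Start: (x=0, y=3), facing West
  L: turn left, now facing South
  R: turn right, now facing West
  F5: move forward 0/5 (blocked), now at (x=0, y=3)
  L: turn left, now facing South
  F3: move forward 3, now at (x=0, y=6)
  F5: move forward 2/5 (blocked), now at (x=0, y=8)
  L: turn left, now facing East
  F3: move forward 3, now at (x=3, y=8)
Final: (x=3, y=8), facing East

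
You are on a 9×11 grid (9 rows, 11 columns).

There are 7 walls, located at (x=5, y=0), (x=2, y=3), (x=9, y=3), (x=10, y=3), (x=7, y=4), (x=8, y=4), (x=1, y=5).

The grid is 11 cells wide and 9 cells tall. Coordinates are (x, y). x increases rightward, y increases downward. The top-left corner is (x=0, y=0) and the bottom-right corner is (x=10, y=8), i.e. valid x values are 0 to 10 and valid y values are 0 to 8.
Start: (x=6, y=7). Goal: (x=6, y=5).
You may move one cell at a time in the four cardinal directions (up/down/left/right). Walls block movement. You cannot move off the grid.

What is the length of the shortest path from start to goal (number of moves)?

BFS from (x=6, y=7) until reaching (x=6, y=5):
  Distance 0: (x=6, y=7)
  Distance 1: (x=6, y=6), (x=5, y=7), (x=7, y=7), (x=6, y=8)
  Distance 2: (x=6, y=5), (x=5, y=6), (x=7, y=6), (x=4, y=7), (x=8, y=7), (x=5, y=8), (x=7, y=8)  <- goal reached here
One shortest path (2 moves): (x=6, y=7) -> (x=6, y=6) -> (x=6, y=5)

Answer: Shortest path length: 2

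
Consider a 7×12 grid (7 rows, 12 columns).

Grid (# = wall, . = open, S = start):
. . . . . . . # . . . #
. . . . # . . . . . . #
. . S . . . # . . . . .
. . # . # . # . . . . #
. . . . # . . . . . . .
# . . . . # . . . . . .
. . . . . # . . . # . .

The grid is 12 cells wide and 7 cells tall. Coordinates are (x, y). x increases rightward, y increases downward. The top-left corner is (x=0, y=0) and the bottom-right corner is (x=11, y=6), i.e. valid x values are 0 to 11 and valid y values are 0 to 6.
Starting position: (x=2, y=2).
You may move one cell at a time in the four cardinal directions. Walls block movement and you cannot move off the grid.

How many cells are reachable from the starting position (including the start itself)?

BFS flood-fill from (x=2, y=2):
  Distance 0: (x=2, y=2)
  Distance 1: (x=2, y=1), (x=1, y=2), (x=3, y=2)
  Distance 2: (x=2, y=0), (x=1, y=1), (x=3, y=1), (x=0, y=2), (x=4, y=2), (x=1, y=3), (x=3, y=3)
  Distance 3: (x=1, y=0), (x=3, y=0), (x=0, y=1), (x=5, y=2), (x=0, y=3), (x=1, y=4), (x=3, y=4)
  Distance 4: (x=0, y=0), (x=4, y=0), (x=5, y=1), (x=5, y=3), (x=0, y=4), (x=2, y=4), (x=1, y=5), (x=3, y=5)
  Distance 5: (x=5, y=0), (x=6, y=1), (x=5, y=4), (x=2, y=5), (x=4, y=5), (x=1, y=6), (x=3, y=6)
  Distance 6: (x=6, y=0), (x=7, y=1), (x=6, y=4), (x=0, y=6), (x=2, y=6), (x=4, y=6)
  Distance 7: (x=8, y=1), (x=7, y=2), (x=7, y=4), (x=6, y=5)
  Distance 8: (x=8, y=0), (x=9, y=1), (x=8, y=2), (x=7, y=3), (x=8, y=4), (x=7, y=5), (x=6, y=6)
  Distance 9: (x=9, y=0), (x=10, y=1), (x=9, y=2), (x=8, y=3), (x=9, y=4), (x=8, y=5), (x=7, y=6)
  Distance 10: (x=10, y=0), (x=10, y=2), (x=9, y=3), (x=10, y=4), (x=9, y=5), (x=8, y=6)
  Distance 11: (x=11, y=2), (x=10, y=3), (x=11, y=4), (x=10, y=5)
  Distance 12: (x=11, y=5), (x=10, y=6)
  Distance 13: (x=11, y=6)
Total reachable: 70 (grid has 70 open cells total)

Answer: Reachable cells: 70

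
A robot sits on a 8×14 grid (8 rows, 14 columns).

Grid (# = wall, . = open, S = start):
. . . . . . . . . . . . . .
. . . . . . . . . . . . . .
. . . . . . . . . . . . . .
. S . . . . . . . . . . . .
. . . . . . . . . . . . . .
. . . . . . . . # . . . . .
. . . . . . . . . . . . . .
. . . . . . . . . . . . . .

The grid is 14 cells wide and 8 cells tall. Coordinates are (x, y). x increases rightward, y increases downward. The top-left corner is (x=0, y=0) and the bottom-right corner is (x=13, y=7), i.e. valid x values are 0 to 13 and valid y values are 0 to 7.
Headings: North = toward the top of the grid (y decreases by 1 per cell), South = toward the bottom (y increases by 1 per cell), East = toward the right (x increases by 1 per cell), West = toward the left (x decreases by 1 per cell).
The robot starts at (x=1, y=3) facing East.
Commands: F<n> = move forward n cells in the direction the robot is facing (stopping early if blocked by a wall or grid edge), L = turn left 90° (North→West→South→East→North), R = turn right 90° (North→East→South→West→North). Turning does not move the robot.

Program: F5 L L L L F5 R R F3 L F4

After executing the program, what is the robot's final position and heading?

Start: (x=1, y=3), facing East
  F5: move forward 5, now at (x=6, y=3)
  L: turn left, now facing North
  L: turn left, now facing West
  L: turn left, now facing South
  L: turn left, now facing East
  F5: move forward 5, now at (x=11, y=3)
  R: turn right, now facing South
  R: turn right, now facing West
  F3: move forward 3, now at (x=8, y=3)
  L: turn left, now facing South
  F4: move forward 1/4 (blocked), now at (x=8, y=4)
Final: (x=8, y=4), facing South

Answer: Final position: (x=8, y=4), facing South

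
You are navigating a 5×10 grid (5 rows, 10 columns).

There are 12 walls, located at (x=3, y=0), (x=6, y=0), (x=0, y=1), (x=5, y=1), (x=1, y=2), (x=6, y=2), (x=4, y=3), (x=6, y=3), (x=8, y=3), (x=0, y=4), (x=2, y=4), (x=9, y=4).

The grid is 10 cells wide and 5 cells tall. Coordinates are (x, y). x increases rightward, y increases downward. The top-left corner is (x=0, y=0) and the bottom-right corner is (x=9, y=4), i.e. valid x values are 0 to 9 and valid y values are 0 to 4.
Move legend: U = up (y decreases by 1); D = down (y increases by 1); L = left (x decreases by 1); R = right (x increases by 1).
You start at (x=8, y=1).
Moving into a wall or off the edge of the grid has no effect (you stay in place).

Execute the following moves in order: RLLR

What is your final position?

Answer: Final position: (x=8, y=1)

Derivation:
Start: (x=8, y=1)
  R (right): (x=8, y=1) -> (x=9, y=1)
  L (left): (x=9, y=1) -> (x=8, y=1)
  L (left): (x=8, y=1) -> (x=7, y=1)
  R (right): (x=7, y=1) -> (x=8, y=1)
Final: (x=8, y=1)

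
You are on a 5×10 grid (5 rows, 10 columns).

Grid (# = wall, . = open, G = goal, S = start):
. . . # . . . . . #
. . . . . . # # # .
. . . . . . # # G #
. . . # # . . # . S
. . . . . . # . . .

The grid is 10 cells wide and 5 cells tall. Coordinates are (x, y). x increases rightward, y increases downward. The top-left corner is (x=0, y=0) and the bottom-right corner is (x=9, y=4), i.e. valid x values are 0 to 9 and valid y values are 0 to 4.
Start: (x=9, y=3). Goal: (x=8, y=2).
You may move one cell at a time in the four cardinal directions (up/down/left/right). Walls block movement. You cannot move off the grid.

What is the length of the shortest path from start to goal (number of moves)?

BFS from (x=9, y=3) until reaching (x=8, y=2):
  Distance 0: (x=9, y=3)
  Distance 1: (x=8, y=3), (x=9, y=4)
  Distance 2: (x=8, y=2), (x=8, y=4)  <- goal reached here
One shortest path (2 moves): (x=9, y=3) -> (x=8, y=3) -> (x=8, y=2)

Answer: Shortest path length: 2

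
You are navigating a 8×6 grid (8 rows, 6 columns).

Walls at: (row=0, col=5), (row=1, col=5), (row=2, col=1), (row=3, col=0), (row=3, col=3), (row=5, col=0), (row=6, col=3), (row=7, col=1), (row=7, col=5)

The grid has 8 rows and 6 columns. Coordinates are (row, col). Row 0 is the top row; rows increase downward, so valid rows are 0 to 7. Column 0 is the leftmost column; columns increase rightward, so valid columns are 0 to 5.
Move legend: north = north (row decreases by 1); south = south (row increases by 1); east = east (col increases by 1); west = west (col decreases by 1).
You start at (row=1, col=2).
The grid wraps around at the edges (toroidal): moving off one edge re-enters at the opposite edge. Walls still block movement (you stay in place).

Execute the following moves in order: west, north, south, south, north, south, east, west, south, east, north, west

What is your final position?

Start: (row=1, col=2)
  west (west): (row=1, col=2) -> (row=1, col=1)
  north (north): (row=1, col=1) -> (row=0, col=1)
  south (south): (row=0, col=1) -> (row=1, col=1)
  south (south): blocked, stay at (row=1, col=1)
  north (north): (row=1, col=1) -> (row=0, col=1)
  south (south): (row=0, col=1) -> (row=1, col=1)
  east (east): (row=1, col=1) -> (row=1, col=2)
  west (west): (row=1, col=2) -> (row=1, col=1)
  south (south): blocked, stay at (row=1, col=1)
  east (east): (row=1, col=1) -> (row=1, col=2)
  north (north): (row=1, col=2) -> (row=0, col=2)
  west (west): (row=0, col=2) -> (row=0, col=1)
Final: (row=0, col=1)

Answer: Final position: (row=0, col=1)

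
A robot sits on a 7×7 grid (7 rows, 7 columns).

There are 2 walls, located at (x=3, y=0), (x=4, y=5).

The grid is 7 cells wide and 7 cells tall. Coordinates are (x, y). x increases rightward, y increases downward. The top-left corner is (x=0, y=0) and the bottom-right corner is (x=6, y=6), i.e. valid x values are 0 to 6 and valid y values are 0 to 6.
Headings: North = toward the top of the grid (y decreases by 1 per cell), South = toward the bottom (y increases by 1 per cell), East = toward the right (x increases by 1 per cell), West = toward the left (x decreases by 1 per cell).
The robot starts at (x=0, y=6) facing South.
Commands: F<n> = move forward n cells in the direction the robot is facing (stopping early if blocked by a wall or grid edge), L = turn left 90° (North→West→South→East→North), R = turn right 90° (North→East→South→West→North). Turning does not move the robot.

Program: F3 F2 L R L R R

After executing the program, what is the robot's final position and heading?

Answer: Final position: (x=0, y=6), facing West

Derivation:
Start: (x=0, y=6), facing South
  F3: move forward 0/3 (blocked), now at (x=0, y=6)
  F2: move forward 0/2 (blocked), now at (x=0, y=6)
  L: turn left, now facing East
  R: turn right, now facing South
  L: turn left, now facing East
  R: turn right, now facing South
  R: turn right, now facing West
Final: (x=0, y=6), facing West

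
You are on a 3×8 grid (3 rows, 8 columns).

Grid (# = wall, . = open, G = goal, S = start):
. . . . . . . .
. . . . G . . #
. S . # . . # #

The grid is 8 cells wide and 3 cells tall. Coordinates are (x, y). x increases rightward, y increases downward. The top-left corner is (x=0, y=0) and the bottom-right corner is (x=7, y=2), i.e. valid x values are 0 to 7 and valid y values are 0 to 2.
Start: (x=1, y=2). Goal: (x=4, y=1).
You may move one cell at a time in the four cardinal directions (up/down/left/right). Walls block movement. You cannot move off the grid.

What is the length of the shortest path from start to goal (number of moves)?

Answer: Shortest path length: 4

Derivation:
BFS from (x=1, y=2) until reaching (x=4, y=1):
  Distance 0: (x=1, y=2)
  Distance 1: (x=1, y=1), (x=0, y=2), (x=2, y=2)
  Distance 2: (x=1, y=0), (x=0, y=1), (x=2, y=1)
  Distance 3: (x=0, y=0), (x=2, y=0), (x=3, y=1)
  Distance 4: (x=3, y=0), (x=4, y=1)  <- goal reached here
One shortest path (4 moves): (x=1, y=2) -> (x=2, y=2) -> (x=2, y=1) -> (x=3, y=1) -> (x=4, y=1)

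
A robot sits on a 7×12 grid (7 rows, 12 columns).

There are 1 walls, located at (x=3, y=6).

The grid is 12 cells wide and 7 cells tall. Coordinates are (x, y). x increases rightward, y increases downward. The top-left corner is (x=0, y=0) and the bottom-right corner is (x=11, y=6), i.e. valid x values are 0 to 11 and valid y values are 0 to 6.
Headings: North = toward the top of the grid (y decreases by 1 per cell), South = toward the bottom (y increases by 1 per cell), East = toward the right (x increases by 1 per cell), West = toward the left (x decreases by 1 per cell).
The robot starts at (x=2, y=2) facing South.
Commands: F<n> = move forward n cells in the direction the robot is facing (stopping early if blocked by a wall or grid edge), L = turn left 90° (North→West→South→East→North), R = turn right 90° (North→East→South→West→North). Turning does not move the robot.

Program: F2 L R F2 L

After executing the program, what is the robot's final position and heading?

Start: (x=2, y=2), facing South
  F2: move forward 2, now at (x=2, y=4)
  L: turn left, now facing East
  R: turn right, now facing South
  F2: move forward 2, now at (x=2, y=6)
  L: turn left, now facing East
Final: (x=2, y=6), facing East

Answer: Final position: (x=2, y=6), facing East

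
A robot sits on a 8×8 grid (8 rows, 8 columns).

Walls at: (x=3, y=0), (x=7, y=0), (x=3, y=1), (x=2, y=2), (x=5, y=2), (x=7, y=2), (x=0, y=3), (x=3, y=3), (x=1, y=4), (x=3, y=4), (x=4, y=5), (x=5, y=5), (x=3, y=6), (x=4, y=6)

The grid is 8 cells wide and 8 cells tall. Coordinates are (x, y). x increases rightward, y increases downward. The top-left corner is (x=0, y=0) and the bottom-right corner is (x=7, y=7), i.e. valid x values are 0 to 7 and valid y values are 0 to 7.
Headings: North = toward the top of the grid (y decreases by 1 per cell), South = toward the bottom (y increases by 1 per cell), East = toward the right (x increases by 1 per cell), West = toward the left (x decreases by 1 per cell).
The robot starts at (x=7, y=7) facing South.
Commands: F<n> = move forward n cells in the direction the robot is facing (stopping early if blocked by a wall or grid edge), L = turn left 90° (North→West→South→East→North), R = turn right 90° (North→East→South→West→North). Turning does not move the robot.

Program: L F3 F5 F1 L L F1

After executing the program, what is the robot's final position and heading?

Start: (x=7, y=7), facing South
  L: turn left, now facing East
  F3: move forward 0/3 (blocked), now at (x=7, y=7)
  F5: move forward 0/5 (blocked), now at (x=7, y=7)
  F1: move forward 0/1 (blocked), now at (x=7, y=7)
  L: turn left, now facing North
  L: turn left, now facing West
  F1: move forward 1, now at (x=6, y=7)
Final: (x=6, y=7), facing West

Answer: Final position: (x=6, y=7), facing West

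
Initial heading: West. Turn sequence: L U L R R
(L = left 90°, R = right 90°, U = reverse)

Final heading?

Start: West
  L (left (90° counter-clockwise)) -> South
  U (U-turn (180°)) -> North
  L (left (90° counter-clockwise)) -> West
  R (right (90° clockwise)) -> North
  R (right (90° clockwise)) -> East
Final: East

Answer: Final heading: East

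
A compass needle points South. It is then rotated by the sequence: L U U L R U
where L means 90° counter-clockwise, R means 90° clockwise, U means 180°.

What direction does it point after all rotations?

Answer: Final heading: West

Derivation:
Start: South
  L (left (90° counter-clockwise)) -> East
  U (U-turn (180°)) -> West
  U (U-turn (180°)) -> East
  L (left (90° counter-clockwise)) -> North
  R (right (90° clockwise)) -> East
  U (U-turn (180°)) -> West
Final: West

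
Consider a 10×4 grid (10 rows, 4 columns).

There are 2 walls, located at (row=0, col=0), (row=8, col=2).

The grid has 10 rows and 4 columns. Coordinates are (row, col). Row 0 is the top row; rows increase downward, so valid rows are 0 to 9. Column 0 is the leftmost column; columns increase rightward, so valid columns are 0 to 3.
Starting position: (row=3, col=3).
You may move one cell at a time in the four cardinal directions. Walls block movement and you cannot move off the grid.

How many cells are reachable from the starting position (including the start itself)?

Answer: Reachable cells: 38

Derivation:
BFS flood-fill from (row=3, col=3):
  Distance 0: (row=3, col=3)
  Distance 1: (row=2, col=3), (row=3, col=2), (row=4, col=3)
  Distance 2: (row=1, col=3), (row=2, col=2), (row=3, col=1), (row=4, col=2), (row=5, col=3)
  Distance 3: (row=0, col=3), (row=1, col=2), (row=2, col=1), (row=3, col=0), (row=4, col=1), (row=5, col=2), (row=6, col=3)
  Distance 4: (row=0, col=2), (row=1, col=1), (row=2, col=0), (row=4, col=0), (row=5, col=1), (row=6, col=2), (row=7, col=3)
  Distance 5: (row=0, col=1), (row=1, col=0), (row=5, col=0), (row=6, col=1), (row=7, col=2), (row=8, col=3)
  Distance 6: (row=6, col=0), (row=7, col=1), (row=9, col=3)
  Distance 7: (row=7, col=0), (row=8, col=1), (row=9, col=2)
  Distance 8: (row=8, col=0), (row=9, col=1)
  Distance 9: (row=9, col=0)
Total reachable: 38 (grid has 38 open cells total)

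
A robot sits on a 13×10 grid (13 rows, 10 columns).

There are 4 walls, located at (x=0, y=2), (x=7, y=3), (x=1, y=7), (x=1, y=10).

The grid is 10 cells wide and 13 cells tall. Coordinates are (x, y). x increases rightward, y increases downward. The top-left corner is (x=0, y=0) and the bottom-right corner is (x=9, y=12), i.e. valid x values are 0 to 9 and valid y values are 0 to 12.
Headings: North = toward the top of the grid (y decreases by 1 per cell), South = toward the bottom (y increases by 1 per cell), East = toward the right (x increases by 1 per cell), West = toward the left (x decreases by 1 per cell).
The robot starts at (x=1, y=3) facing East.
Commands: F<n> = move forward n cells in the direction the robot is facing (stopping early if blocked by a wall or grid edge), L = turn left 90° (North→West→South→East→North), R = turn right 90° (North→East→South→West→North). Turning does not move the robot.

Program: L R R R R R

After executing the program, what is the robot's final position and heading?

Start: (x=1, y=3), facing East
  L: turn left, now facing North
  R: turn right, now facing East
  R: turn right, now facing South
  R: turn right, now facing West
  R: turn right, now facing North
  R: turn right, now facing East
Final: (x=1, y=3), facing East

Answer: Final position: (x=1, y=3), facing East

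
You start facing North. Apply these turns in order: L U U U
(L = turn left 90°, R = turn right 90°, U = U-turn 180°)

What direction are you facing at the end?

Start: North
  L (left (90° counter-clockwise)) -> West
  U (U-turn (180°)) -> East
  U (U-turn (180°)) -> West
  U (U-turn (180°)) -> East
Final: East

Answer: Final heading: East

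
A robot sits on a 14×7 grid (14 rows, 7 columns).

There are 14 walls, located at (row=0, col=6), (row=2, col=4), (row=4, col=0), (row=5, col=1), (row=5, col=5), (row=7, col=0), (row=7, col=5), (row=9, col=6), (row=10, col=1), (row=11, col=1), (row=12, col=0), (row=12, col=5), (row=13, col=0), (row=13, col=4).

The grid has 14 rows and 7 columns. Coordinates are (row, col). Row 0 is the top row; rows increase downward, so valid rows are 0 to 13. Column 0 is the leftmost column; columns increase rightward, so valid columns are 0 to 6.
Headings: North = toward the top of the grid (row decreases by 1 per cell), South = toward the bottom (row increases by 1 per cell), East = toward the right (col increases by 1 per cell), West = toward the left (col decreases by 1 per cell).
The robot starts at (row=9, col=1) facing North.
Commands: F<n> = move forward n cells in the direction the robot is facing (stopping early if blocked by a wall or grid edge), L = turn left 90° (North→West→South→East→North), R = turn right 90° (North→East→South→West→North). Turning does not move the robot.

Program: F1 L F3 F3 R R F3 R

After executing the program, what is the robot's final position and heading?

Answer: Final position: (row=8, col=3), facing South

Derivation:
Start: (row=9, col=1), facing North
  F1: move forward 1, now at (row=8, col=1)
  L: turn left, now facing West
  F3: move forward 1/3 (blocked), now at (row=8, col=0)
  F3: move forward 0/3 (blocked), now at (row=8, col=0)
  R: turn right, now facing North
  R: turn right, now facing East
  F3: move forward 3, now at (row=8, col=3)
  R: turn right, now facing South
Final: (row=8, col=3), facing South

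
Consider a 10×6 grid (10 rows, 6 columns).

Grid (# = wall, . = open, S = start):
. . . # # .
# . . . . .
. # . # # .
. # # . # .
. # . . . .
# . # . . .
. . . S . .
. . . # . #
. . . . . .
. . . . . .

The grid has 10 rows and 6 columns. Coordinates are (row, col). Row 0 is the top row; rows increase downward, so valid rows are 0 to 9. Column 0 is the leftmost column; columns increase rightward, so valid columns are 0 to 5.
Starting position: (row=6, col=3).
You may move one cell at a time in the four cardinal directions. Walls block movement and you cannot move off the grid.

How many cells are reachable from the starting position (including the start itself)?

Answer: Reachable cells: 43

Derivation:
BFS flood-fill from (row=6, col=3):
  Distance 0: (row=6, col=3)
  Distance 1: (row=5, col=3), (row=6, col=2), (row=6, col=4)
  Distance 2: (row=4, col=3), (row=5, col=4), (row=6, col=1), (row=6, col=5), (row=7, col=2), (row=7, col=4)
  Distance 3: (row=3, col=3), (row=4, col=2), (row=4, col=4), (row=5, col=1), (row=5, col=5), (row=6, col=0), (row=7, col=1), (row=8, col=2), (row=8, col=4)
  Distance 4: (row=4, col=5), (row=7, col=0), (row=8, col=1), (row=8, col=3), (row=8, col=5), (row=9, col=2), (row=9, col=4)
  Distance 5: (row=3, col=5), (row=8, col=0), (row=9, col=1), (row=9, col=3), (row=9, col=5)
  Distance 6: (row=2, col=5), (row=9, col=0)
  Distance 7: (row=1, col=5)
  Distance 8: (row=0, col=5), (row=1, col=4)
  Distance 9: (row=1, col=3)
  Distance 10: (row=1, col=2)
  Distance 11: (row=0, col=2), (row=1, col=1), (row=2, col=2)
  Distance 12: (row=0, col=1)
  Distance 13: (row=0, col=0)
Total reachable: 43 (grid has 46 open cells total)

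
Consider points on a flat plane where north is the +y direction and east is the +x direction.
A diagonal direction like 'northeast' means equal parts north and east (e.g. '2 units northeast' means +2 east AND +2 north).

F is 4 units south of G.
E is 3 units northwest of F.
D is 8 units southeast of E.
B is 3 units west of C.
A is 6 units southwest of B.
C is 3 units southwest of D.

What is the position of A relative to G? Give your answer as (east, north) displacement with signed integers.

Place G at the origin (east=0, north=0).
  F is 4 units south of G: delta (east=+0, north=-4); F at (east=0, north=-4).
  E is 3 units northwest of F: delta (east=-3, north=+3); E at (east=-3, north=-1).
  D is 8 units southeast of E: delta (east=+8, north=-8); D at (east=5, north=-9).
  C is 3 units southwest of D: delta (east=-3, north=-3); C at (east=2, north=-12).
  B is 3 units west of C: delta (east=-3, north=+0); B at (east=-1, north=-12).
  A is 6 units southwest of B: delta (east=-6, north=-6); A at (east=-7, north=-18).
Therefore A relative to G: (east=-7, north=-18).

Answer: A is at (east=-7, north=-18) relative to G.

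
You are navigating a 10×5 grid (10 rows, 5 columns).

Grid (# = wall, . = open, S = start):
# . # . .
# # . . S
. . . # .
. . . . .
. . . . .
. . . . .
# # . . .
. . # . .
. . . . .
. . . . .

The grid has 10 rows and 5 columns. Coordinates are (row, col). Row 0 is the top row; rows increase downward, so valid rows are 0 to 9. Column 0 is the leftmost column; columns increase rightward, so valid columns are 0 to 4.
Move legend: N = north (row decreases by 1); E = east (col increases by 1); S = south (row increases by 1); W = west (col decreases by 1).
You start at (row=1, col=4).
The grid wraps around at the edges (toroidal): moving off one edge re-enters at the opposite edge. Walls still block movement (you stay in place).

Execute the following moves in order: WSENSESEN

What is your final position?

Answer: Final position: (row=2, col=0)

Derivation:
Start: (row=1, col=4)
  W (west): (row=1, col=4) -> (row=1, col=3)
  S (south): blocked, stay at (row=1, col=3)
  E (east): (row=1, col=3) -> (row=1, col=4)
  N (north): (row=1, col=4) -> (row=0, col=4)
  S (south): (row=0, col=4) -> (row=1, col=4)
  E (east): blocked, stay at (row=1, col=4)
  S (south): (row=1, col=4) -> (row=2, col=4)
  E (east): (row=2, col=4) -> (row=2, col=0)
  N (north): blocked, stay at (row=2, col=0)
Final: (row=2, col=0)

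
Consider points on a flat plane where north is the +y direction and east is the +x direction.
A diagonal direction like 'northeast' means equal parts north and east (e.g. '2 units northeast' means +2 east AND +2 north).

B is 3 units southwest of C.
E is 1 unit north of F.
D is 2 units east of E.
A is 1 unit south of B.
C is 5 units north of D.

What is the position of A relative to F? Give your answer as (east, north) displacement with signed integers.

Place F at the origin (east=0, north=0).
  E is 1 unit north of F: delta (east=+0, north=+1); E at (east=0, north=1).
  D is 2 units east of E: delta (east=+2, north=+0); D at (east=2, north=1).
  C is 5 units north of D: delta (east=+0, north=+5); C at (east=2, north=6).
  B is 3 units southwest of C: delta (east=-3, north=-3); B at (east=-1, north=3).
  A is 1 unit south of B: delta (east=+0, north=-1); A at (east=-1, north=2).
Therefore A relative to F: (east=-1, north=2).

Answer: A is at (east=-1, north=2) relative to F.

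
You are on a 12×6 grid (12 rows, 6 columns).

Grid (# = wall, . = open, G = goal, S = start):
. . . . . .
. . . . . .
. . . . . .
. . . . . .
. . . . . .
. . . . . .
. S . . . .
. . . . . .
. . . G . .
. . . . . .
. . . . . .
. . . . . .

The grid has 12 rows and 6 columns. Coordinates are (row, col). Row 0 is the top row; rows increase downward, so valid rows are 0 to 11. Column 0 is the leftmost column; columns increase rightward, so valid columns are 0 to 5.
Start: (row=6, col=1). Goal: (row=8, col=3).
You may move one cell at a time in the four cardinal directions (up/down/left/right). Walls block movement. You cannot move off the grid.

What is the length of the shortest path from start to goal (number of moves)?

Answer: Shortest path length: 4

Derivation:
BFS from (row=6, col=1) until reaching (row=8, col=3):
  Distance 0: (row=6, col=1)
  Distance 1: (row=5, col=1), (row=6, col=0), (row=6, col=2), (row=7, col=1)
  Distance 2: (row=4, col=1), (row=5, col=0), (row=5, col=2), (row=6, col=3), (row=7, col=0), (row=7, col=2), (row=8, col=1)
  Distance 3: (row=3, col=1), (row=4, col=0), (row=4, col=2), (row=5, col=3), (row=6, col=4), (row=7, col=3), (row=8, col=0), (row=8, col=2), (row=9, col=1)
  Distance 4: (row=2, col=1), (row=3, col=0), (row=3, col=2), (row=4, col=3), (row=5, col=4), (row=6, col=5), (row=7, col=4), (row=8, col=3), (row=9, col=0), (row=9, col=2), (row=10, col=1)  <- goal reached here
One shortest path (4 moves): (row=6, col=1) -> (row=6, col=2) -> (row=6, col=3) -> (row=7, col=3) -> (row=8, col=3)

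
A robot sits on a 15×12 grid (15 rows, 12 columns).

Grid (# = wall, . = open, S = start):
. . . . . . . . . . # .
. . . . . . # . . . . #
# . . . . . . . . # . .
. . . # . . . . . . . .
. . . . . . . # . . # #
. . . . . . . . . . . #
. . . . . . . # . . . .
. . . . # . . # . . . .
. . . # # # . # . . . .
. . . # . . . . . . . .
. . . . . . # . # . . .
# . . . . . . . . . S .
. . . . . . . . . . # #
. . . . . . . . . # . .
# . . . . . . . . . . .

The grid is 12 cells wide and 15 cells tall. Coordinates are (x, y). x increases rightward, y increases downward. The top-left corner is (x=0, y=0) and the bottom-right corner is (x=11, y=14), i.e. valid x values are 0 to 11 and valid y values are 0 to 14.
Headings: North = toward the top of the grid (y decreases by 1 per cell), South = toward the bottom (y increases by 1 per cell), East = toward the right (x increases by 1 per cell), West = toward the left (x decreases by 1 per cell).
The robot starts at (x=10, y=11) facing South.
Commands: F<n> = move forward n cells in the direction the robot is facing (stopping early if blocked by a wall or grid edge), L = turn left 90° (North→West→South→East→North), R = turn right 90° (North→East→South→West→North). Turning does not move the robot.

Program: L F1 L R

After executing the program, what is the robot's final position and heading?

Answer: Final position: (x=11, y=11), facing East

Derivation:
Start: (x=10, y=11), facing South
  L: turn left, now facing East
  F1: move forward 1, now at (x=11, y=11)
  L: turn left, now facing North
  R: turn right, now facing East
Final: (x=11, y=11), facing East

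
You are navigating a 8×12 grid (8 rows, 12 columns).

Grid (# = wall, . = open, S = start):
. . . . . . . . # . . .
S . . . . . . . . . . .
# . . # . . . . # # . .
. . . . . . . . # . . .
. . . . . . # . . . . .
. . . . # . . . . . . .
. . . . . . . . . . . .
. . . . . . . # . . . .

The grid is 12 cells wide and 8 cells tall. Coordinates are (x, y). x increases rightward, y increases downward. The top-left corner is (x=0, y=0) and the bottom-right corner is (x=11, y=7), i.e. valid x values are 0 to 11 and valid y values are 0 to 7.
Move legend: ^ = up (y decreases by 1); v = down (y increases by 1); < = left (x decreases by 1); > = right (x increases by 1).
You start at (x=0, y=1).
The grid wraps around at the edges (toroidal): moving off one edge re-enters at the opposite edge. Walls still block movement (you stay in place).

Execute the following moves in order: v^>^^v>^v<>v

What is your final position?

Answer: Final position: (x=2, y=0)

Derivation:
Start: (x=0, y=1)
  v (down): blocked, stay at (x=0, y=1)
  ^ (up): (x=0, y=1) -> (x=0, y=0)
  > (right): (x=0, y=0) -> (x=1, y=0)
  ^ (up): (x=1, y=0) -> (x=1, y=7)
  ^ (up): (x=1, y=7) -> (x=1, y=6)
  v (down): (x=1, y=6) -> (x=1, y=7)
  > (right): (x=1, y=7) -> (x=2, y=7)
  ^ (up): (x=2, y=7) -> (x=2, y=6)
  v (down): (x=2, y=6) -> (x=2, y=7)
  < (left): (x=2, y=7) -> (x=1, y=7)
  > (right): (x=1, y=7) -> (x=2, y=7)
  v (down): (x=2, y=7) -> (x=2, y=0)
Final: (x=2, y=0)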